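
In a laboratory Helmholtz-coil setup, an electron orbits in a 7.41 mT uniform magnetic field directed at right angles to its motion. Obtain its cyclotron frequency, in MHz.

f ≈ 207 MHz

f = qB/(2πm) = (1×1.60×10^-19)(7.41×10^-3) / [2π(9.11×10^-31)] = 2.07×10^8 Hz.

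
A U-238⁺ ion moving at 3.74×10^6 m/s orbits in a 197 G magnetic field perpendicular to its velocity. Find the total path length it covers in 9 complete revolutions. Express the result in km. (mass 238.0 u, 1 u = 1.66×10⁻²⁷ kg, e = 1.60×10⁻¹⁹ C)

r = mv/(qB) = 469 m, so one revolution covers 2πr = 2950 m.
In 9 revolutions: L = 9·2πr = 2.65×10^4 m.

L ≈ 26.5 km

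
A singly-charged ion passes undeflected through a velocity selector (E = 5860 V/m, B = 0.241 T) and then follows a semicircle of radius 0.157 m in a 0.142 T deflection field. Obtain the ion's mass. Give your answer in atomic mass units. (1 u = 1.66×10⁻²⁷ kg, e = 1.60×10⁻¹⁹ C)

v = E/B₁ = 2.43×10^4 m/s.
From r = mv/(qB₂), m = qB₂r/v = (1×1.60×10^-19)(0.142)(0.157) / (2.43×10^4) = 1.47×10^-25 kg.
In atomic mass units: m = 1.47×10^-25 / 1.66×10^-27 = 88.4 u.

m ≈ 88.4 u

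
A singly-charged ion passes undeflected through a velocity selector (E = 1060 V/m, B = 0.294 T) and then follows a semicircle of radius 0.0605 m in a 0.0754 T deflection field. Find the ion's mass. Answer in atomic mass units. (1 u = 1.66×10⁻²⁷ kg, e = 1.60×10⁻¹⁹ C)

v = E/B₁ = 3610 m/s.
From r = mv/(qB₂), m = qB₂r/v = (1×1.60×10^-19)(0.0754)(0.0605) / (3610) = 2.02×10^-25 kg.
In atomic mass units: m = 2.02×10^-25 / 1.66×10^-27 = 122 u.

m ≈ 122 u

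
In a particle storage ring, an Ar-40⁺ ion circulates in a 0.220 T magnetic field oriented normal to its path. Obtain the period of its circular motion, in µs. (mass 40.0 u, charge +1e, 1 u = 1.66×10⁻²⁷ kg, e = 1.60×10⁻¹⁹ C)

The cyclotron period is independent of speed: T = 2πm/(qB).
T = 2π(6.64×10^-26) / [(1×1.60×10^-19)(0.220)] = 1.19×10^-5 s.

T ≈ 11.9 µs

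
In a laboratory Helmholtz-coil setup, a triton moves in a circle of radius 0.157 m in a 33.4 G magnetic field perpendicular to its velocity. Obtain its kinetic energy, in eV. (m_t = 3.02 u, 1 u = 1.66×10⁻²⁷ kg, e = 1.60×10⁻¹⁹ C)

v = qBr/m = (1×1.60×10^-19)(3.34×10^-3)(0.157) / (5.01×10^-27) = 1.67×10^4 m/s.
K = ½mv² = 0.5·(5.01×10^-27)·(1.67×10^4)² = 7.02×10^-19 J = 4.39 eV.

K ≈ 4.39 eV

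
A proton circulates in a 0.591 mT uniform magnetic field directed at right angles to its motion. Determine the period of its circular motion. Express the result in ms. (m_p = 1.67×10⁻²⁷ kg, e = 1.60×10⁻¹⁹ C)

The cyclotron period is independent of speed: T = 2πm/(qB).
T = 2π(1.67×10^-27) / [(1×1.60×10^-19)(5.91×10^-4)] = 1.11×10^-4 s.

T ≈ 0.111 ms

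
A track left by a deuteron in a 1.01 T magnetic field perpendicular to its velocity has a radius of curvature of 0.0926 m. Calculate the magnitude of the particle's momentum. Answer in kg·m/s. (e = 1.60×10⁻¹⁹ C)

p ≈ 1.50×10^-20 kg·m/s

Since qvB = mv²/r, the momentum p = mv = qBr.
p = (1×1.60×10^-19)(1.01)(0.0926) = 1.50×10^-20 kg·m/s.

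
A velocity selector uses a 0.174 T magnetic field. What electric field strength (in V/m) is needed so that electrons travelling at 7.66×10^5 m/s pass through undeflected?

E ≈ 1.33×10^5 V/m

qE = qvB ⇒ E = vB = (7.66×10^5)(0.174) = 1.33×10^5 V/m.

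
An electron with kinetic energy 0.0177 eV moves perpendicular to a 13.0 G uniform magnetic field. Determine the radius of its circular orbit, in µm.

Convert the energy: K = 0.0177 eV = 2.83×10^-21 J.
v = √(2K/m) = √(2·2.83×10^-21/9.11×10^-31) = 7.89×10^4 m/s.
r = mv/(qB) = (9.11×10^-31)(7.89×10^4) / [(1×1.60×10^-19)(1.30×10^-3)] = 3.45×10^-4 m.

r ≈ 345 µm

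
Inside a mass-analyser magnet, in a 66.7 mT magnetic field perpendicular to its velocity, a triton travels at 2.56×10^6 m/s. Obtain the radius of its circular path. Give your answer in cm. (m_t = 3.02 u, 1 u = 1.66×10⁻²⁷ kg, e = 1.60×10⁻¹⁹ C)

The magnetic force provides the centripetal force: qvB = mv²/r, so r = mv/(qB).
r = (5.01×10^-27 kg)(2.56×10^6 m/s) / [(1×1.60×10^-19 C)(0.0667 T)] = 1.20 m.

r ≈ 120 cm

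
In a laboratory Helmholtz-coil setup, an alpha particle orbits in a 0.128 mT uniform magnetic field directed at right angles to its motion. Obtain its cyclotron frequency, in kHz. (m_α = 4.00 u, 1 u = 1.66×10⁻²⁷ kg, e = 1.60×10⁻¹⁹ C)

f ≈ 0.982 kHz

f = qB/(2πm) = (2×1.60×10^-19)(1.28×10^-4) / [2π(6.64×10^-27)] = 982 Hz.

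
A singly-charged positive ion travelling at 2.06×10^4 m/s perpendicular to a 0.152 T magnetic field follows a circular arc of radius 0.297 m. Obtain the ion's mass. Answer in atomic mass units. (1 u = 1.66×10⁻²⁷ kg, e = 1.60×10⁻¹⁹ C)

m ≈ 211 u

qvB = mv²/r ⇒ m = qBr/v.
m = (1×1.60×10^-19)(0.152)(0.297) / (2.06×10^4) = 3.51×10^-25 kg = 211 u.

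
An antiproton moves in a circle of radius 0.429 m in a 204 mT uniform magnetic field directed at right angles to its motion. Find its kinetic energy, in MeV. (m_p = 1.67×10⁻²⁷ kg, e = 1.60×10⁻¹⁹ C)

v = qBr/m = (1×1.60×10^-19)(0.204)(0.429) / (1.67×10^-27) = 8.38×10^6 m/s.
K = ½mv² = 0.5·(1.67×10^-27)·(8.38×10^6)² = 5.87×10^-14 J = 0.367 MeV.

K ≈ 0.367 MeV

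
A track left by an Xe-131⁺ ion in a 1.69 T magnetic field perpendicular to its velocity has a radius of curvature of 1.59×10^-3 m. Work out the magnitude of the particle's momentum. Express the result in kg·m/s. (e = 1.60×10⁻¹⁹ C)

Since qvB = mv²/r, the momentum p = mv = qBr.
p = (1×1.60×10^-19)(1.69)(1.59×10^-3) = 4.30×10^-22 kg·m/s.

p ≈ 4.30×10^-22 kg·m/s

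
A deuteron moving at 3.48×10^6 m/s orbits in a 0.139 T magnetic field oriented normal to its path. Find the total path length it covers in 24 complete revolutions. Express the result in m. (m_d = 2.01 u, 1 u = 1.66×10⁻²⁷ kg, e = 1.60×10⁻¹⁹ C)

L ≈ 78.7 m

r = mv/(qB) = 0.522 m, so one revolution covers 2πr = 3.28 m.
In 24 revolutions: L = 24·2πr = 78.7 m.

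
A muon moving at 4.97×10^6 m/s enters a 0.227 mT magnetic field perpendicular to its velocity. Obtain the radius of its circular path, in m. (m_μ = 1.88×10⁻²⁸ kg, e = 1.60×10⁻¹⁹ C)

r ≈ 25.7 m

The magnetic force provides the centripetal force: qvB = mv²/r, so r = mv/(qB).
r = (1.88×10^-28 kg)(4.97×10^6 m/s) / [(1×1.60×10^-19 C)(2.27×10^-4 T)] = 25.7 m.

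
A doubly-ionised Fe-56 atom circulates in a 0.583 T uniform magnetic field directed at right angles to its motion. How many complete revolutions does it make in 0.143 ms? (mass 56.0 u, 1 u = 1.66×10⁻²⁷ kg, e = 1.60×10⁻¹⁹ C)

N = 45

T = 2πm/(qB) = 2π(9.296×10^-26) / [(2×1.60×10^-19)(0.583)] = 3.1308×10^-6 s.
N = t/T = 1.43×10^-4 / 3.1308×10^-6 ≈ 45.68, so 45 complete revolutions.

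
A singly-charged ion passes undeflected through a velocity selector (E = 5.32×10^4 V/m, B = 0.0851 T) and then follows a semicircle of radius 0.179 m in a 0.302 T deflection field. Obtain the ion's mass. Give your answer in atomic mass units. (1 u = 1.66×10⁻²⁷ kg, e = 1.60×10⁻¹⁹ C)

m ≈ 8.33 u

v = E/B₁ = 6.25×10^5 m/s.
From r = mv/(qB₂), m = qB₂r/v = (1×1.60×10^-19)(0.302)(0.179) / (6.25×10^5) = 1.38×10^-26 kg.
In atomic mass units: m = 1.38×10^-26 / 1.66×10^-27 = 8.33 u.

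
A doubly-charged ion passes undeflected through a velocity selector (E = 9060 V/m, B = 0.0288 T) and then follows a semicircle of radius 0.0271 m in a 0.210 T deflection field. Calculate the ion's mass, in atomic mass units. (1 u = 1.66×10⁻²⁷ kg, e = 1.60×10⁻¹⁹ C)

v = E/B₁ = 3.15×10^5 m/s.
From r = mv/(qB₂), m = qB₂r/v = (2×1.60×10^-19)(0.210)(0.0271) / (3.15×10^5) = 5.79×10^-27 kg.
In atomic mass units: m = 5.79×10^-27 / 1.66×10^-27 = 3.49 u.

m ≈ 3.49 u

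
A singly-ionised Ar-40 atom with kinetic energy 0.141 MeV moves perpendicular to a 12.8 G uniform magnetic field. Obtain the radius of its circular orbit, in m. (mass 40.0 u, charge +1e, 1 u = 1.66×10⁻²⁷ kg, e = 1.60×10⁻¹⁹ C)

r ≈ 267 m

Convert the energy: K = 0.141 MeV = 2.26×10^-14 J.
v = √(2K/m) = √(2·2.26×10^-14/6.64×10^-26) = 8.24×10^5 m/s.
r = mv/(qB) = (6.64×10^-26)(8.24×10^5) / [(1×1.60×10^-19)(1.28×10^-3)] = 267 m.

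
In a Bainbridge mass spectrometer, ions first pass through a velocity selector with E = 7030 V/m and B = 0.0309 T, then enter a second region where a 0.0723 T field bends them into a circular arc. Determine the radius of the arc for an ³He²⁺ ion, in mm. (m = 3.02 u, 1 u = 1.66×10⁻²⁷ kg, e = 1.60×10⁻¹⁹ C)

r ≈ 49.3 mm

The selector passes v = E/B = 7030/0.0309 = 2.28×10^5 m/s.
In the deflection region, r = mv/(qB₂) = (5.01×10^-27)(2.28×10^5) / [(2×1.60×10^-19)(0.0723)] = 0.0493 m.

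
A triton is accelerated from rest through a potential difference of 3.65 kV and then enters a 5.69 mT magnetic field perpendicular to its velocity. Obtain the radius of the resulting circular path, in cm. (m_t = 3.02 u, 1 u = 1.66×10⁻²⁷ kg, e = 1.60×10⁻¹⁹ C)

r ≈ 266 cm

The kinetic energy gained is K = qV = (1×1.60×10^-19)(3650) = 5.84×10^-16 J.
v = √(2K/m) = 4.83×10^5 m/s.
r = mv/(qB) = (5.01×10^-27)(4.83×10^5) / [(1×1.60×10^-19)(5.69×10^-3)] = 2.66 m.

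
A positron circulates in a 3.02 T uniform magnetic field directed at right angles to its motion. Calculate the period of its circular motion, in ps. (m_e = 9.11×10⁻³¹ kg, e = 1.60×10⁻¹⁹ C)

T ≈ 11.8 ps

The cyclotron period is independent of speed: T = 2πm/(qB).
T = 2π(9.11×10^-31) / [(1×1.60×10^-19)(3.02)] = 1.18×10^-11 s.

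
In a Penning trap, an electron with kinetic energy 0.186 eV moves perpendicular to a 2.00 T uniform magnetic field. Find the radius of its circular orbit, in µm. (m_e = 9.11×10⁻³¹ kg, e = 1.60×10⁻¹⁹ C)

r ≈ 0.728 µm

Convert the energy: K = 0.186 eV = 2.98×10^-20 J.
v = √(2K/m) = √(2·2.98×10^-20/9.11×10^-31) = 2.56×10^5 m/s.
r = mv/(qB) = (9.11×10^-31)(2.56×10^5) / [(1×1.60×10^-19)(2.00)] = 7.28×10^-7 m.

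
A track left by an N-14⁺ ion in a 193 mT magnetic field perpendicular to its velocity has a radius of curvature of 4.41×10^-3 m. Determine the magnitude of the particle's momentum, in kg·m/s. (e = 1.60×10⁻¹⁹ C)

p ≈ 1.36×10^-22 kg·m/s

Since qvB = mv²/r, the momentum p = mv = qBr.
p = (1×1.60×10^-19)(0.193)(4.41×10^-3) = 1.36×10^-22 kg·m/s.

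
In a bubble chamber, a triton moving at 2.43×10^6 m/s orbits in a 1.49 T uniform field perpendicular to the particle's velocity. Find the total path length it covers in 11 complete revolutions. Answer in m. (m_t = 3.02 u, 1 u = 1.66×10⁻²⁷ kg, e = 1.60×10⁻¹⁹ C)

r = mv/(qB) = 0.0511 m, so one revolution covers 2πr = 0.321 m.
In 11 revolutions: L = 11·2πr = 3.53 m.

L ≈ 3.53 m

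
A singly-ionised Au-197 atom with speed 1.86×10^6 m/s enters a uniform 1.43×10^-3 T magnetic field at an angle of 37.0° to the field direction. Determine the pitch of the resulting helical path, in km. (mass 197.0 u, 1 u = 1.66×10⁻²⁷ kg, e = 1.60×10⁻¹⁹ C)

pitch ≈ 13.3 km

The velocity component along B is v∥ = v cos37.0° = 1.49×10^6 m/s.
The cyclotron period T = 2πm/(qB) = 8.98×10^-3 s is set by m, q, B alone.
Pitch = v∥·T = (1.49×10^6)(8.98×10^-3) = 1.33×10^4 m.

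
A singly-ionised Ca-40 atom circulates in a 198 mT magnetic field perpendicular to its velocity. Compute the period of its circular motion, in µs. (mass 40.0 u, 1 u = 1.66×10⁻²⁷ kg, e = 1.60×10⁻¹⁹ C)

The cyclotron period is independent of speed: T = 2πm/(qB).
T = 2π(6.64×10^-26) / [(1×1.60×10^-19)(0.198)] = 1.32×10^-5 s.

T ≈ 13.2 µs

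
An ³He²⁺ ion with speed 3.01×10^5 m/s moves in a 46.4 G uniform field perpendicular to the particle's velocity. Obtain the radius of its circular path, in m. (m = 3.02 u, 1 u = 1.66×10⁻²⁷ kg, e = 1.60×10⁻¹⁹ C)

r ≈ 1.02 m

The magnetic force provides the centripetal force: qvB = mv²/r, so r = mv/(qB).
r = (5.01×10^-27 kg)(3.01×10^5 m/s) / [(2×1.60×10^-19 C)(4.64×10^-3 T)] = 1.02 m.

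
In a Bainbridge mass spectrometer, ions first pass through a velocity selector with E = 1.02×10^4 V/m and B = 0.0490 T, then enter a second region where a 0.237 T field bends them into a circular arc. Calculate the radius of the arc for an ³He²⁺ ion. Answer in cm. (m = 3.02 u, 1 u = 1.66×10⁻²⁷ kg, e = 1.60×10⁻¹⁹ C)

The selector passes v = E/B = 1.02×10^4/0.0490 = 2.08×10^5 m/s.
In the deflection region, r = mv/(qB₂) = (5.01×10^-27)(2.08×10^5) / [(2×1.60×10^-19)(0.237)] = 0.0138 m.

r ≈ 1.38 cm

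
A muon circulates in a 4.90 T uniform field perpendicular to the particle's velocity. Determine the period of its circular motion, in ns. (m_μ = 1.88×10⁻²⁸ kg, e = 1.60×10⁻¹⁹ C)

The cyclotron period is independent of speed: T = 2πm/(qB).
T = 2π(1.88×10^-28) / [(1×1.60×10^-19)(4.90)] = 1.51×10^-9 s.

T ≈ 1.51 ns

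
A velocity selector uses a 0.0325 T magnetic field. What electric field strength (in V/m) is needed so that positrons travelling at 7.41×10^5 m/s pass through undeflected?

E ≈ 2.41×10^4 V/m

qE = qvB ⇒ E = vB = (7.41×10^5)(0.0325) = 2.41×10^4 V/m.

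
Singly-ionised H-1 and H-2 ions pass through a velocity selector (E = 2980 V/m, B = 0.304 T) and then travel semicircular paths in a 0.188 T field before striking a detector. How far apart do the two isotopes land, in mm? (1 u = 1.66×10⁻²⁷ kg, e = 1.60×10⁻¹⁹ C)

Δd ≈ 1.08 mm

Both emerge at v = E/B₁ = 9800 m/s.
r = mv/(qB₂), so r₁ = 5.410×10^-4 m and r₂ = 1.082×10^-3 m, giving Δr = 5.41×10^-4 m.
After a semicircle each ion lands a diameter 2r from the entry slit, so the separation is 2Δr = 1.08×10^-3 m.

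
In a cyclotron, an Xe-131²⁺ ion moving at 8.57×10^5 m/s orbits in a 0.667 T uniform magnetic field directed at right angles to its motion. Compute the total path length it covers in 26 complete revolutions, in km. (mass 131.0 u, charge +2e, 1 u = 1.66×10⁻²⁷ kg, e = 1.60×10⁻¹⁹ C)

r = mv/(qB) = 0.873 m, so one revolution covers 2πr = 5.49 m.
In 26 revolutions: L = 26·2πr = 143 m.

L ≈ 0.143 km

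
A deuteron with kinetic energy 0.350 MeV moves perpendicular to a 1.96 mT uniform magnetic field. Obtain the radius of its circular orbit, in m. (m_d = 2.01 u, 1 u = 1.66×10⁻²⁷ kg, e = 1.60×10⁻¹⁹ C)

r ≈ 61.6 m

Convert the energy: K = 0.350 MeV = 5.60×10^-14 J.
v = √(2K/m) = √(2·5.60×10^-14/3.34×10^-27) = 5.79×10^6 m/s.
r = mv/(qB) = (3.34×10^-27)(5.79×10^6) / [(1×1.60×10^-19)(1.96×10^-3)] = 61.6 m.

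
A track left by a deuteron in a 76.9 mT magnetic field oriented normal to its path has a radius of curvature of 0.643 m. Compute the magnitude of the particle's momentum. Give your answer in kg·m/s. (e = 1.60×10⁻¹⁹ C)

Since qvB = mv²/r, the momentum p = mv = qBr.
p = (1×1.60×10^-19)(0.0769)(0.643) = 7.91×10^-21 kg·m/s.

p ≈ 7.91×10^-21 kg·m/s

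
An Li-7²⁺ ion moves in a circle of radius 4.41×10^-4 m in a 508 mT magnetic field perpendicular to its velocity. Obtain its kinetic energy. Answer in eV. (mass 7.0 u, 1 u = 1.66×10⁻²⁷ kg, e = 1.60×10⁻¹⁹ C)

v = qBr/m = (2×1.60×10^-19)(0.508)(4.41×10^-4) / (1.16×10^-26) = 6170 m/s.
K = ½mv² = 0.5·(1.16×10^-26)·(6170)² = 2.21×10^-19 J = 1.38 eV.

K ≈ 1.38 eV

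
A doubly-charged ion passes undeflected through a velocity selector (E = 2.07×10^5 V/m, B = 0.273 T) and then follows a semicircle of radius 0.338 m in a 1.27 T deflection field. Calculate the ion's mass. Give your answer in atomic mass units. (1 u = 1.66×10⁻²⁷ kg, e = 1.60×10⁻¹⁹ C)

m ≈ 109 u

v = E/B₁ = 7.58×10^5 m/s.
From r = mv/(qB₂), m = qB₂r/v = (2×1.60×10^-19)(1.27)(0.338) / (7.58×10^5) = 1.81×10^-25 kg.
In atomic mass units: m = 1.81×10^-25 / 1.66×10^-27 = 109 u.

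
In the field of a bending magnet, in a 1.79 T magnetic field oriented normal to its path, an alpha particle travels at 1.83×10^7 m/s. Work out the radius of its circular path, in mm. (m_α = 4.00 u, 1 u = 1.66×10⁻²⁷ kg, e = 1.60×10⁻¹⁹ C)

The magnetic force provides the centripetal force: qvB = mv²/r, so r = mv/(qB).
r = (6.64×10^-27 kg)(1.83×10^7 m/s) / [(2×1.60×10^-19 C)(1.79 T)] = 0.212 m.

r ≈ 212 mm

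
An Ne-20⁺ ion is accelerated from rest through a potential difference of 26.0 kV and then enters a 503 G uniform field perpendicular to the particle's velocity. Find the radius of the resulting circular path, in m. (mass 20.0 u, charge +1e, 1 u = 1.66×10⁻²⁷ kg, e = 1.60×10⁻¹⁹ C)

The kinetic energy gained is K = qV = (1×1.60×10^-19)(2.60×10^4) = 4.16×10^-15 J.
v = √(2K/m) = 5.01×10^5 m/s.
r = mv/(qB) = (3.32×10^-26)(5.01×10^5) / [(1×1.60×10^-19)(0.0503)] = 2.07 m.

r ≈ 2.07 m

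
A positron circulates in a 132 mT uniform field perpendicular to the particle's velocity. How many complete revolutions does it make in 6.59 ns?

T = 2πm/(qB) = 2π(9.11×10^-31) / [(1×1.60×10^-19)(0.132)] = 2.7102×10^-10 s.
N = t/T = 6.59×10^-9 / 2.7102×10^-10 ≈ 24.32, so 24 complete revolutions.

N = 24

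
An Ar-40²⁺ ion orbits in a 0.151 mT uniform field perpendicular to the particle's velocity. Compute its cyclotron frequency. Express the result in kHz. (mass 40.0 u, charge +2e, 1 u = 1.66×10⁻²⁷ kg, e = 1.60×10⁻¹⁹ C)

f ≈ 0.116 kHz

f = qB/(2πm) = (2×1.60×10^-19)(1.51×10^-4) / [2π(6.64×10^-26)] = 116 Hz.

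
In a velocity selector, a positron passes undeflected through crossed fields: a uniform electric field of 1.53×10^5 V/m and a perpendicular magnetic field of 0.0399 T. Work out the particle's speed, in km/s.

v ≈ 3830 km/s

For zero net force, qE = qvB, so v = E/B.
v = (1.53×10^5) / (0.0399) = 3.83×10^6 m/s.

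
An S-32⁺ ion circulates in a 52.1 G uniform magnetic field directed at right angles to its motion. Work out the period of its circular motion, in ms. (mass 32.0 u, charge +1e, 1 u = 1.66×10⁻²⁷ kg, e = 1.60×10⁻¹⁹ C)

The cyclotron period is independent of speed: T = 2πm/(qB).
T = 2π(5.31×10^-26) / [(1×1.60×10^-19)(5.21×10^-3)] = 4.00×10^-4 s.

T ≈ 0.400 ms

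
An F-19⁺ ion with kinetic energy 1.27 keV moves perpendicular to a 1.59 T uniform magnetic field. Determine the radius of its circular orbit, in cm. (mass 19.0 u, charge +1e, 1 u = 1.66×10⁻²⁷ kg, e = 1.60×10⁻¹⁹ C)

Convert the energy: K = 1.27 keV = 2.03×10^-16 J.
v = √(2K/m) = √(2·2.03×10^-16/3.15×10^-26) = 1.14×10^5 m/s.
r = mv/(qB) = (3.15×10^-26)(1.14×10^5) / [(1×1.60×10^-19)(1.59)] = 0.0141 m.

r ≈ 1.41 cm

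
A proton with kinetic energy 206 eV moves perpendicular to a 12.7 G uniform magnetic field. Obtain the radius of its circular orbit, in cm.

r ≈ 163 cm

Convert the energy: K = 206 eV = 3.30×10^-17 J.
v = √(2K/m) = √(2·3.30×10^-17/1.67×10^-27) = 1.99×10^5 m/s.
r = mv/(qB) = (1.67×10^-27)(1.99×10^5) / [(1×1.60×10^-19)(1.27×10^-3)] = 1.63 m.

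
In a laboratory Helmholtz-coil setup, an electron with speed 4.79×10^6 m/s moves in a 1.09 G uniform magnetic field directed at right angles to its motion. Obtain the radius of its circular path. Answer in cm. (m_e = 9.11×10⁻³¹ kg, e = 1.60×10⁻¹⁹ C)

The magnetic force provides the centripetal force: qvB = mv²/r, so r = mv/(qB).
r = (9.11×10^-31 kg)(4.79×10^6 m/s) / [(1×1.60×10^-19 C)(1.09×10^-4 T)] = 0.250 m.

r ≈ 25.0 cm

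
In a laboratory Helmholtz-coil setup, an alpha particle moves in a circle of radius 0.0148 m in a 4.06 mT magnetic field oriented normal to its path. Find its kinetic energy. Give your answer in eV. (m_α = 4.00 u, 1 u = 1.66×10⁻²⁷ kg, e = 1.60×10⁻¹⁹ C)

K ≈ 0.174 eV

v = qBr/m = (2×1.60×10^-19)(4.06×10^-3)(0.0148) / (6.64×10^-27) = 2900 m/s.
K = ½mv² = 0.5·(6.64×10^-27)·(2900)² = 2.78×10^-20 J = 0.174 eV.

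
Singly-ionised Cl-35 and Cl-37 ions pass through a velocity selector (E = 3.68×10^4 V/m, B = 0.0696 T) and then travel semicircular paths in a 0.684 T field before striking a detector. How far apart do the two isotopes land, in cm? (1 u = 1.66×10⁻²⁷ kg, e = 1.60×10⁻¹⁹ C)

Both emerge at v = E/B₁ = 5.29×10^5 m/s.
r = mv/(qB₂), so r₁ = 0.2807 m and r₂ = 0.2967 m, giving Δr = 0.0160 m.
After a semicircle each ion lands a diameter 2r from the entry slit, so the separation is 2Δr = 0.0321 m.

Δd ≈ 3.21 cm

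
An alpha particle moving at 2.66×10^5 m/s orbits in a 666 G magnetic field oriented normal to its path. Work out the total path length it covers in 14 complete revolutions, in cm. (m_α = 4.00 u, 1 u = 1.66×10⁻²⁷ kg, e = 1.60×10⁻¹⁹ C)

r = mv/(qB) = 0.0829 m, so one revolution covers 2πr = 0.521 m.
In 14 revolutions: L = 14·2πr = 7.29 m.

L ≈ 729 cm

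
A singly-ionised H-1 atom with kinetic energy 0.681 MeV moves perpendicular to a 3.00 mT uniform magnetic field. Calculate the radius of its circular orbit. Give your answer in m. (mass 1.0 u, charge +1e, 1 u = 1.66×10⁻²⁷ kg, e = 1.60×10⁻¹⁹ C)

Convert the energy: K = 0.681 MeV = 1.09×10^-13 J.
v = √(2K/m) = √(2·1.09×10^-13/1.66×10^-27) = 1.15×10^7 m/s.
r = mv/(qB) = (1.66×10^-27)(1.15×10^7) / [(1×1.60×10^-19)(3.00×10^-3)] = 39.6 m.

r ≈ 39.6 m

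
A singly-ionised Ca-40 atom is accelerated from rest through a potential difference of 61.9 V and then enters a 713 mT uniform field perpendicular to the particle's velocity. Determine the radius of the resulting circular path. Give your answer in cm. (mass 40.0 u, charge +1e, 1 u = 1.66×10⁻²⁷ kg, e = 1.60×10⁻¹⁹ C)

The kinetic energy gained is K = qV = (1×1.60×10^-19)(61.9) = 9.90×10^-18 J.
v = √(2K/m) = 1.73×10^4 m/s.
r = mv/(qB) = (6.64×10^-26)(1.73×10^4) / [(1×1.60×10^-19)(0.713)] = 0.0101 m.

r ≈ 1.01 cm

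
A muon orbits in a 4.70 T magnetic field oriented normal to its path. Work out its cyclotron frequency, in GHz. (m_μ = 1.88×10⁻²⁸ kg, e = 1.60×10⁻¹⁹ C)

f ≈ 0.637 GHz

f = qB/(2πm) = (1×1.60×10^-19)(4.70) / [2π(1.88×10^-28)] = 6.37×10^8 Hz.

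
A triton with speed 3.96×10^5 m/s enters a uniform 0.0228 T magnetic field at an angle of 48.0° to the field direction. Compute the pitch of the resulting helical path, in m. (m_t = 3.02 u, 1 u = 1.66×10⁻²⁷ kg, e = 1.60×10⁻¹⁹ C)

pitch ≈ 2.29 m

The velocity component along B is v∥ = v cos48.0° = 2.65×10^5 m/s.
The cyclotron period T = 2πm/(qB) = 8.63×10^-6 s is set by m, q, B alone.
Pitch = v∥·T = (2.65×10^5)(8.63×10^-6) = 2.29 m.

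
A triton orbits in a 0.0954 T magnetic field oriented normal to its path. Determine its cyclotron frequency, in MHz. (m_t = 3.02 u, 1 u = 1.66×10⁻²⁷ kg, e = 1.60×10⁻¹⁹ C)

f = qB/(2πm) = (1×1.60×10^-19)(0.0954) / [2π(5.01×10^-27)] = 4.85×10^5 Hz.

f ≈ 0.485 MHz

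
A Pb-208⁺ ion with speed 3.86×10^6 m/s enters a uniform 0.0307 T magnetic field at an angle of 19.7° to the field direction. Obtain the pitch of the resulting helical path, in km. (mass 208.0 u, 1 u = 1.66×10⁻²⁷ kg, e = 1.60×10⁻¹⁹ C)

pitch ≈ 1.61 km

The velocity component along B is v∥ = v cos19.7° = 3.63×10^6 m/s.
The cyclotron period T = 2πm/(qB) = 4.42×10^-4 s is set by m, q, B alone.
Pitch = v∥·T = (3.63×10^6)(4.42×10^-4) = 1610 m.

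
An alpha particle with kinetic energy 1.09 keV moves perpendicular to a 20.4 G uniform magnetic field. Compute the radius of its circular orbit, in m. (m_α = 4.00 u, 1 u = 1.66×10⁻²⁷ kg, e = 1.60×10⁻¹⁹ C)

Convert the energy: K = 1.09 keV = 1.74×10^-16 J.
v = √(2K/m) = √(2·1.74×10^-16/6.64×10^-27) = 2.29×10^5 m/s.
r = mv/(qB) = (6.64×10^-27)(2.29×10^5) / [(2×1.60×10^-19)(2.04×10^-3)] = 2.33 m.

r ≈ 2.33 m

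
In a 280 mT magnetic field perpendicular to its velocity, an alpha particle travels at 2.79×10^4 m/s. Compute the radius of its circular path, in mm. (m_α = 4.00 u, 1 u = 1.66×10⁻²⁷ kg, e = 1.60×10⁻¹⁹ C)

The magnetic force provides the centripetal force: qvB = mv²/r, so r = mv/(qB).
r = (6.64×10^-27 kg)(2.79×10^4 m/s) / [(2×1.60×10^-19 C)(0.280 T)] = 2.07×10^-3 m.

r ≈ 2.07 mm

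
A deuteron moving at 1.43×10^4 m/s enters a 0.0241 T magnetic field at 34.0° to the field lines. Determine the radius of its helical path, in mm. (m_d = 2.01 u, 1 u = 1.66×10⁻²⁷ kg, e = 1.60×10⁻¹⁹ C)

Only the perpendicular component v⊥ = v sin34.0° = 8000 m/s is bent by the field.
r = m v⊥ /(qB) = (3.34×10^-27)(8000) / [(1×1.60×10^-19)(0.0241)] = 6.92×10^-3 m.

r ≈ 6.92 mm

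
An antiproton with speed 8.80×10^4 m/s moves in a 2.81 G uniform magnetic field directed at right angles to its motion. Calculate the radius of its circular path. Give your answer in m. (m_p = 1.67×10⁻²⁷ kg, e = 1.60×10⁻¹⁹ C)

r ≈ 3.27 m

The magnetic force provides the centripetal force: qvB = mv²/r, so r = mv/(qB).
r = (1.67×10^-27 kg)(8.80×10^4 m/s) / [(1×1.60×10^-19 C)(2.81×10^-4 T)] = 3.27 m.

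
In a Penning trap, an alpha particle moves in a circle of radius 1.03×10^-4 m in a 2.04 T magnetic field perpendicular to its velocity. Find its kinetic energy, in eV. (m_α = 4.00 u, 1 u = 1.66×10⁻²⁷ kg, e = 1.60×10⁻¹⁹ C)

K ≈ 2.13 eV

v = qBr/m = (2×1.60×10^-19)(2.04)(1.03×10^-4) / (6.64×10^-27) = 1.01×10^4 m/s.
K = ½mv² = 0.5·(6.64×10^-27)·(1.01×10^4)² = 3.40×10^-19 J = 2.13 eV.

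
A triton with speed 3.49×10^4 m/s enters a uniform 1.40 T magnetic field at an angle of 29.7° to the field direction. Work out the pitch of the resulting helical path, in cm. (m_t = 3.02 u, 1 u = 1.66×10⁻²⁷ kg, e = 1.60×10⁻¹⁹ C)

pitch ≈ 0.426 cm

The velocity component along B is v∥ = v cos29.7° = 3.03×10^4 m/s.
The cyclotron period T = 2πm/(qB) = 1.41×10^-7 s is set by m, q, B alone.
Pitch = v∥·T = (3.03×10^4)(1.41×10^-7) = 4.26×10^-3 m.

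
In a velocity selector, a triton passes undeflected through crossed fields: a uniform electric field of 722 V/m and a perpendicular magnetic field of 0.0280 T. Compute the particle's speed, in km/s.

For zero net force, qE = qvB, so v = E/B.
v = (722) / (0.0280) = 2.58×10^4 m/s.

v ≈ 25.8 km/s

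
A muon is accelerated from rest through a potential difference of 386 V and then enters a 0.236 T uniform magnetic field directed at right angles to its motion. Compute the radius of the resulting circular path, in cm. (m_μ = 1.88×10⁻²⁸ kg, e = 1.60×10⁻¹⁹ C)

r ≈ 0.404 cm

The kinetic energy gained is K = qV = (1×1.60×10^-19)(386) = 6.18×10^-17 J.
v = √(2K/m) = 8.11×10^5 m/s.
r = mv/(qB) = (1.88×10^-28)(8.11×10^5) / [(1×1.60×10^-19)(0.236)] = 4.04×10^-3 m.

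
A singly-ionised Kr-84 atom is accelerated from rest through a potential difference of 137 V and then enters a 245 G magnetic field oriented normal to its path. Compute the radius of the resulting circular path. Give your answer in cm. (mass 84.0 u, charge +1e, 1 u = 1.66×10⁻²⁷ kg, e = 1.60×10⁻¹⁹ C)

r ≈ 63.1 cm

The kinetic energy gained is K = qV = (1×1.60×10^-19)(137) = 2.19×10^-17 J.
v = √(2K/m) = 1.77×10^4 m/s.
r = mv/(qB) = (1.39×10^-25)(1.77×10^4) / [(1×1.60×10^-19)(0.0245)] = 0.631 m.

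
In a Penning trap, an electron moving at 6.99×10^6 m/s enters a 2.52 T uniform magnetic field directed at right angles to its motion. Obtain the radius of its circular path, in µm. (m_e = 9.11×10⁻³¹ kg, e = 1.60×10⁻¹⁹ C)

The magnetic force provides the centripetal force: qvB = mv²/r, so r = mv/(qB).
r = (9.11×10^-31 kg)(6.99×10^6 m/s) / [(1×1.60×10^-19 C)(2.52 T)] = 1.58×10^-5 m.

r ≈ 15.8 µm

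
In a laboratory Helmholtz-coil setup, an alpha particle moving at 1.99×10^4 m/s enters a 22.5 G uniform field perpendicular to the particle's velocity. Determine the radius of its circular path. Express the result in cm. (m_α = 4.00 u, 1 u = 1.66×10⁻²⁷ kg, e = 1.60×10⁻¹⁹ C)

The magnetic force provides the centripetal force: qvB = mv²/r, so r = mv/(qB).
r = (6.64×10^-27 kg)(1.99×10^4 m/s) / [(2×1.60×10^-19 C)(2.25×10^-3 T)] = 0.184 m.

r ≈ 18.4 cm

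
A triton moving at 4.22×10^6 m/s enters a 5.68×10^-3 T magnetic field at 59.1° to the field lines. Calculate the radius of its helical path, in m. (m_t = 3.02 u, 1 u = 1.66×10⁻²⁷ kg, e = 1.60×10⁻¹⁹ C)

r ≈ 20.0 m

Only the perpendicular component v⊥ = v sin59.1° = 3.62×10^6 m/s is bent by the field.
r = m v⊥ /(qB) = (5.01×10^-27)(3.62×10^6) / [(1×1.60×10^-19)(5.68×10^-3)] = 20.0 m.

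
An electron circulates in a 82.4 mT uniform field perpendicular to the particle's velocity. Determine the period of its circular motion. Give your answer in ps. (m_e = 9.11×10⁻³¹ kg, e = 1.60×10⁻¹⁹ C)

The cyclotron period is independent of speed: T = 2πm/(qB).
T = 2π(9.11×10^-31) / [(1×1.60×10^-19)(0.0824)] = 4.34×10^-10 s.

T ≈ 434 ps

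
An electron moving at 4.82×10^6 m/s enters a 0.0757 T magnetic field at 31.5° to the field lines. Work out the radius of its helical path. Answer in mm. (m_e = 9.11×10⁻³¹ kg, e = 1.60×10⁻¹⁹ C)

r ≈ 0.189 mm

Only the perpendicular component v⊥ = v sin31.5° = 2.52×10^6 m/s is bent by the field.
r = m v⊥ /(qB) = (9.11×10^-31)(2.52×10^6) / [(1×1.60×10^-19)(0.0757)] = 1.89×10^-4 m.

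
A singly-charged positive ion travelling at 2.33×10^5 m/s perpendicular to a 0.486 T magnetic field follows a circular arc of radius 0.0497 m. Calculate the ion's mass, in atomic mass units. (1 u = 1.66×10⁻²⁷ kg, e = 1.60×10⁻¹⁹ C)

qvB = mv²/r ⇒ m = qBr/v.
m = (1×1.60×10^-19)(0.486)(0.0497) / (2.33×10^5) = 1.66×10^-26 kg = 9.99 u.

m ≈ 9.99 u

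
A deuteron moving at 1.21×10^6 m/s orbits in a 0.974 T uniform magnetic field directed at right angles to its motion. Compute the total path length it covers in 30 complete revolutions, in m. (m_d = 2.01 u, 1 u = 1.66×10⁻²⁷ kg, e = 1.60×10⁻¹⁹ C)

r = mv/(qB) = 0.0259 m, so one revolution covers 2πr = 0.163 m.
In 30 revolutions: L = 30·2πr = 4.88 m.

L ≈ 4.88 m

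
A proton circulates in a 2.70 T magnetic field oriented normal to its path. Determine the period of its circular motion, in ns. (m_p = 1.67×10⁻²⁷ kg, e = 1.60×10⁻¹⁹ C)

The cyclotron period is independent of speed: T = 2πm/(qB).
T = 2π(1.67×10^-27) / [(1×1.60×10^-19)(2.70)] = 2.43×10^-8 s.

T ≈ 24.3 ns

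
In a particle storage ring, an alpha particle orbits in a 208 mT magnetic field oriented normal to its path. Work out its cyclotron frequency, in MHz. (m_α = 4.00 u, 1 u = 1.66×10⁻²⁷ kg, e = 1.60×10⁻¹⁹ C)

f = qB/(2πm) = (2×1.60×10^-19)(0.208) / [2π(6.64×10^-27)] = 1.60×10^6 Hz.

f ≈ 1.60 MHz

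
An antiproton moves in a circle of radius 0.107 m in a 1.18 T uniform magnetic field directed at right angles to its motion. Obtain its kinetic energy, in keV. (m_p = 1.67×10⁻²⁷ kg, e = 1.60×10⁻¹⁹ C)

K ≈ 764 keV

v = qBr/m = (1×1.60×10^-19)(1.18)(0.107) / (1.67×10^-27) = 1.21×10^7 m/s.
K = ½mv² = 0.5·(1.67×10^-27)·(1.21×10^7)² = 1.22×10^-13 J = 764 keV.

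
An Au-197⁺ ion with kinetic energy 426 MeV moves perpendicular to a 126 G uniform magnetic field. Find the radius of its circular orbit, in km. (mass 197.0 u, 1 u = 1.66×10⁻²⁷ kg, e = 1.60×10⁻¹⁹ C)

r ≈ 3.31 km

Convert the energy: K = 426 MeV = 6.82×10^-11 J.
v = √(2K/m) = √(2·6.82×10^-11/3.27×10^-25) = 2.04×10^7 m/s.
r = mv/(qB) = (3.27×10^-25)(2.04×10^7) / [(1×1.60×10^-19)(0.0126)] = 3310 m.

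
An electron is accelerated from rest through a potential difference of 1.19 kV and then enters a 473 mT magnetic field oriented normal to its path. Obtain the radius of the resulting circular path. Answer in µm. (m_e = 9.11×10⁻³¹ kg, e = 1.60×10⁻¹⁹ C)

The kinetic energy gained is K = qV = (1×1.60×10^-19)(1190) = 1.90×10^-16 J.
v = √(2K/m) = 2.04×10^7 m/s.
r = mv/(qB) = (9.11×10^-31)(2.04×10^7) / [(1×1.60×10^-19)(0.473)] = 2.46×10^-4 m.

r ≈ 246 µm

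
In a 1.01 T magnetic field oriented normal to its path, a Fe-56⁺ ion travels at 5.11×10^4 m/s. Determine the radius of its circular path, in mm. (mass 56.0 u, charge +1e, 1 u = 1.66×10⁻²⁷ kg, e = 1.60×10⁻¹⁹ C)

The magnetic force provides the centripetal force: qvB = mv²/r, so r = mv/(qB).
r = (9.30×10^-26 kg)(5.11×10^4 m/s) / [(1×1.60×10^-19 C)(1.01 T)] = 0.0294 m.

r ≈ 29.4 mm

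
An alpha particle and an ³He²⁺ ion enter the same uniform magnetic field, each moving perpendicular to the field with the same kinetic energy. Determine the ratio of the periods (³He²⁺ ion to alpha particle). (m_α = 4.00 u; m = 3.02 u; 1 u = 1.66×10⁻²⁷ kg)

T = 2πm/(qB) is independent of speed, so T₂/T₁ = (m₂/q₂)/(m₁/q₁).
T_{³He²⁺ ion}/T_{alpha particle} = (5.01×10^-27/2e) / (6.64×10^-27/2e) = 0.755.

ratio ≈ 0.755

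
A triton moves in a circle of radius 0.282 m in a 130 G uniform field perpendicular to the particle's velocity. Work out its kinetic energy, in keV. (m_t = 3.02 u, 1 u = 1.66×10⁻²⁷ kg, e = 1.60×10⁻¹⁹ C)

K ≈ 0.214 keV

v = qBr/m = (1×1.60×10^-19)(0.0130)(0.282) / (5.01×10^-27) = 1.17×10^5 m/s.
K = ½mv² = 0.5·(5.01×10^-27)·(1.17×10^5)² = 3.43×10^-17 J = 0.214 keV.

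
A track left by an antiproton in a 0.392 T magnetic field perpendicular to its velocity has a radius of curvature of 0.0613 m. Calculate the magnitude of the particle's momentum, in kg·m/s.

Since qvB = mv²/r, the momentum p = mv = qBr.
p = (1×1.60×10^-19)(0.392)(0.0613) = 3.84×10^-21 kg·m/s.

p ≈ 3.84×10^-21 kg·m/s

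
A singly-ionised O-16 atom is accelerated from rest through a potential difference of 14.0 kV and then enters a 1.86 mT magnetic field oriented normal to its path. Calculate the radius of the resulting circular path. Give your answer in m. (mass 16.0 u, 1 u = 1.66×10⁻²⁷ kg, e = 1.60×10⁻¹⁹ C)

The kinetic energy gained is K = qV = (1×1.60×10^-19)(1.40×10^4) = 2.24×10^-15 J.
v = √(2K/m) = 4.11×10^5 m/s.
r = mv/(qB) = (2.66×10^-26)(4.11×10^5) / [(1×1.60×10^-19)(1.86×10^-3)] = 36.7 m.

r ≈ 36.7 m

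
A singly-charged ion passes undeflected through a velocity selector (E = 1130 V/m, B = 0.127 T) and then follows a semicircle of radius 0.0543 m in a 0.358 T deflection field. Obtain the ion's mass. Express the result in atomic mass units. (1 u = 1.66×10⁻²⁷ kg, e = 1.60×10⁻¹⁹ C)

v = E/B₁ = 8900 m/s.
From r = mv/(qB₂), m = qB₂r/v = (1×1.60×10^-19)(0.358)(0.0543) / (8900) = 3.50×10^-25 kg.
In atomic mass units: m = 3.50×10^-25 / 1.66×10^-27 = 211 u.

m ≈ 211 u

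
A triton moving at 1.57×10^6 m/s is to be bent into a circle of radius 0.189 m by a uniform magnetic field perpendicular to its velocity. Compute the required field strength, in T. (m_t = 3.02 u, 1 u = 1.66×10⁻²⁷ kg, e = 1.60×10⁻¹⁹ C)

B ≈ 0.260 T

qvB = mv²/r gives B = mv/(qr).
B = (5.01×10^-27)(1.57×10^6) / [(1×1.60×10^-19)(0.189)] = 0.260 T.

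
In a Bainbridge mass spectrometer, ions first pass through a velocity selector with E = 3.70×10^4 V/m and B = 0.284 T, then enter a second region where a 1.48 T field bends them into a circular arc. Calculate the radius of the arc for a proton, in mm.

r ≈ 0.919 mm

The selector passes v = E/B = 3.70×10^4/0.284 = 1.30×10^5 m/s.
In the deflection region, r = mv/(qB₂) = (1.67×10^-27)(1.30×10^5) / [(1×1.60×10^-19)(1.48)] = 9.19×10^-4 m.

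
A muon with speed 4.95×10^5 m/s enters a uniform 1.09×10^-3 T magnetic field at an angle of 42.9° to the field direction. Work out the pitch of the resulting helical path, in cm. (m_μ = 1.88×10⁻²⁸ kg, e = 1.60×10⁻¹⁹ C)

The velocity component along B is v∥ = v cos42.9° = 3.63×10^5 m/s.
The cyclotron period T = 2πm/(qB) = 6.77×10^-6 s is set by m, q, B alone.
Pitch = v∥·T = (3.63×10^5)(6.77×10^-6) = 2.46 m.

pitch ≈ 246 cm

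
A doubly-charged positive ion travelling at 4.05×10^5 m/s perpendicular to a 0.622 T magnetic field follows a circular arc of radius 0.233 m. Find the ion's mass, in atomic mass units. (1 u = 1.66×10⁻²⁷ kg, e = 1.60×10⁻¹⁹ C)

m ≈ 69.0 u

qvB = mv²/r ⇒ m = qBr/v.
m = (2×1.60×10^-19)(0.622)(0.233) / (4.05×10^5) = 1.15×10^-25 kg = 69.0 u.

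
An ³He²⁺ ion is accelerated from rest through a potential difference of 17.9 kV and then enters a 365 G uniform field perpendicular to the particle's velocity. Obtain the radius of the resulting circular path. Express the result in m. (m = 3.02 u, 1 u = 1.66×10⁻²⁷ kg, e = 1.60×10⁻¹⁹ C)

r ≈ 0.649 m

The kinetic energy gained is K = qV = (2×1.60×10^-19)(1.79×10^4) = 5.73×10^-15 J.
v = √(2K/m) = 1.51×10^6 m/s.
r = mv/(qB) = (5.01×10^-27)(1.51×10^6) / [(2×1.60×10^-19)(0.0365)] = 0.649 m.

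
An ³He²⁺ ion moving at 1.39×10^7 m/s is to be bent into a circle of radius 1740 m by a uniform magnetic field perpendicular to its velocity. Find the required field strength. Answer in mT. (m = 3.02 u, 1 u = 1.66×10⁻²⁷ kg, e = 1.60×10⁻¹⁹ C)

B ≈ 0.125 mT

qvB = mv²/r gives B = mv/(qr).
B = (5.01×10^-27)(1.39×10^7) / [(2×1.60×10^-19)(1740)] = 1.25×10^-4 T.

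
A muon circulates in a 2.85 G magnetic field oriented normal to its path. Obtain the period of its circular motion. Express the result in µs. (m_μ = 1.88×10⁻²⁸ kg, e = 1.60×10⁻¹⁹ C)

T ≈ 25.9 µs

The cyclotron period is independent of speed: T = 2πm/(qB).
T = 2π(1.88×10^-28) / [(1×1.60×10^-19)(2.85×10^-4)] = 2.59×10^-5 s.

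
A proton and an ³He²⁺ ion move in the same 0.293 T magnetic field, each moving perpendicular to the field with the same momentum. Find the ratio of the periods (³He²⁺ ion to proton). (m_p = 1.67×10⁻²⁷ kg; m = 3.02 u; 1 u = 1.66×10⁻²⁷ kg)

T = 2πm/(qB) is independent of speed, so T₂/T₁ = (m₂/q₂)/(m₁/q₁).
T_{³He²⁺ ion}/T_{proton} = (5.01×10^-27/2e) / (1.67×10^-27/1e) = 1.50.

ratio ≈ 1.50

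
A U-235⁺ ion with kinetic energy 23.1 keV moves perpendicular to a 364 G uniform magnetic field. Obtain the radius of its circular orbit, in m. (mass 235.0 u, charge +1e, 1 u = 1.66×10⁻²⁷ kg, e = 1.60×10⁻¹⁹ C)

Convert the energy: K = 23.1 keV = 3.70×10^-15 J.
v = √(2K/m) = √(2·3.70×10^-15/3.90×10^-25) = 1.38×10^5 m/s.
r = mv/(qB) = (3.90×10^-25)(1.38×10^5) / [(1×1.60×10^-19)(0.0364)] = 9.22 m.

r ≈ 9.22 m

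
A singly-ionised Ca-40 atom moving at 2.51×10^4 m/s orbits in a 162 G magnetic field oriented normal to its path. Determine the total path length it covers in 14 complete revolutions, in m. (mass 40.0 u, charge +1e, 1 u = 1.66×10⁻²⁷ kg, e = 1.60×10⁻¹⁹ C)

r = mv/(qB) = 0.643 m, so one revolution covers 2πr = 4.04 m.
In 14 revolutions: L = 14·2πr = 56.6 m.

L ≈ 56.6 m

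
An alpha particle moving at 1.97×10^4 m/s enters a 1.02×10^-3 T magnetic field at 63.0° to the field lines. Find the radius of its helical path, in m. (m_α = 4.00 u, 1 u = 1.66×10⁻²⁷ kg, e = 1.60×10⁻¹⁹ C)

Only the perpendicular component v⊥ = v sin63.0° = 1.76×10^4 m/s is bent by the field.
r = m v⊥ /(qB) = (6.64×10^-27)(1.76×10^4) / [(2×1.60×10^-19)(1.02×10^-3)] = 0.357 m.

r ≈ 0.357 m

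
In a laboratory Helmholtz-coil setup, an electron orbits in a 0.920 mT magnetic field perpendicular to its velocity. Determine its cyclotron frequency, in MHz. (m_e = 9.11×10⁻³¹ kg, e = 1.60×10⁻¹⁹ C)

f ≈ 25.7 MHz

f = qB/(2πm) = (1×1.60×10^-19)(9.20×10^-4) / [2π(9.11×10^-31)] = 2.57×10^7 Hz.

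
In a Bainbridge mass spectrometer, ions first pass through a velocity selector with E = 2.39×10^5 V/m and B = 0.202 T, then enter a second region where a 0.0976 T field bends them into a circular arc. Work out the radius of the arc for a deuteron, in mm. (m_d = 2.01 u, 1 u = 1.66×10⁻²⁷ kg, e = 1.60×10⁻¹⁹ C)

r ≈ 253 mm

The selector passes v = E/B = 2.39×10^5/0.202 = 1.18×10^6 m/s.
In the deflection region, r = mv/(qB₂) = (3.34×10^-27)(1.18×10^6) / [(1×1.60×10^-19)(0.0976)] = 0.253 m.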